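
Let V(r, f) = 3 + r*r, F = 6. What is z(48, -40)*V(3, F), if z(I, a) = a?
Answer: -480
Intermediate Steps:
V(r, f) = 3 + r**2
z(48, -40)*V(3, F) = -40*(3 + 3**2) = -40*(3 + 9) = -40*12 = -480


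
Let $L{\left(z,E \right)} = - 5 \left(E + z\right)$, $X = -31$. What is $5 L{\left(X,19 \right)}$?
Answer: $300$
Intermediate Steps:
$L{\left(z,E \right)} = - 5 E - 5 z$
$5 L{\left(X,19 \right)} = 5 \left(\left(-5\right) 19 - -155\right) = 5 \left(-95 + 155\right) = 5 \cdot 60 = 300$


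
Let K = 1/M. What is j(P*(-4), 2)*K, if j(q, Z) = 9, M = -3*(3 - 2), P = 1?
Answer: -3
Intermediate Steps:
M = -3 (M = -3*1 = -3)
K = -1/3 (K = 1/(-3) = -1/3 ≈ -0.33333)
j(P*(-4), 2)*K = 9*(-1/3) = -3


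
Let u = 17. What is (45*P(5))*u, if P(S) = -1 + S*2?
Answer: 6885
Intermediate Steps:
P(S) = -1 + 2*S
(45*P(5))*u = (45*(-1 + 2*5))*17 = (45*(-1 + 10))*17 = (45*9)*17 = 405*17 = 6885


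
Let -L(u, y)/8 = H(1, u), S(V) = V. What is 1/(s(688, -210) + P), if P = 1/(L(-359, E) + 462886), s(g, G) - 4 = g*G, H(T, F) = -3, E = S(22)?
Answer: -462910/66879385159 ≈ -6.9216e-6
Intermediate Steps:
E = 22
L(u, y) = 24 (L(u, y) = -8*(-3) = 24)
s(g, G) = 4 + G*g (s(g, G) = 4 + g*G = 4 + G*g)
P = 1/462910 (P = 1/(24 + 462886) = 1/462910 ≈ 2.1602e-6)
1/(s(688, -210) + P) = 1/((4 - 210*688) + 1/462910) = 1/((4 - 144480) + 1/462910) = 1/(-144476 + 1/462910) = 1/(-66879385159/462910) = -462910/66879385159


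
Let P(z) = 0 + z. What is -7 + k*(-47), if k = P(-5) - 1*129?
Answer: 6291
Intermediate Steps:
P(z) = z
k = -134 (k = -5 - 1*129 = -5 - 129 = -134)
-7 + k*(-47) = -7 - 134*(-47) = -7 + 6298 = 6291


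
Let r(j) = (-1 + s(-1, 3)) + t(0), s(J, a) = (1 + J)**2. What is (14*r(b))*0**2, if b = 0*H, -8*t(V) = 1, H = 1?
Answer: 0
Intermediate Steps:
t(V) = -1/8 (t(V) = -1/8*1 = -1/8)
b = 0 (b = 0*1 = 0)
r(j) = -9/8 (r(j) = (-1 + (1 - 1)**2) - 1/8 = (-1 + 0**2) - 1/8 = (-1 + 0) - 1/8 = -1 - 1/8 = -9/8)
(14*r(b))*0**2 = (14*(-9/8))*0**2 = -63/4*0 = 0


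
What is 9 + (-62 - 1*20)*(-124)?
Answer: 10177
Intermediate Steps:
9 + (-62 - 1*20)*(-124) = 9 + (-62 - 20)*(-124) = 9 - 82*(-124) = 9 + 10168 = 10177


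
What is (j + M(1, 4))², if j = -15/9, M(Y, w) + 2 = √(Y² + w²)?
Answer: 274/9 - 22*√17/3 ≈ 0.20834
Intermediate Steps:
M(Y, w) = -2 + √(Y² + w²)
j = -5/3 (j = -15*⅑ = -5/3 ≈ -1.6667)
(j + M(1, 4))² = (-5/3 + (-2 + √(1² + 4²)))² = (-5/3 + (-2 + √(1 + 16)))² = (-5/3 + (-2 + √17))² = (-11/3 + √17)²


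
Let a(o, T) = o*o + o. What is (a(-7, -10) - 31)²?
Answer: 121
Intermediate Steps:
a(o, T) = o + o² (a(o, T) = o² + o = o + o²)
(a(-7, -10) - 31)² = (-7*(1 - 7) - 31)² = (-7*(-6) - 31)² = (42 - 31)² = 11² = 121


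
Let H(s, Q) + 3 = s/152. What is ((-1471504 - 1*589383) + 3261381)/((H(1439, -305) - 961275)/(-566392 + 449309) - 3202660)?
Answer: -21364730728304/56996364085743 ≈ -0.37484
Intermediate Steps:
H(s, Q) = -3 + s/152
((-1471504 - 1*589383) + 3261381)/((H(1439, -305) - 961275)/(-566392 + 449309) - 3202660) = ((-1471504 - 1*589383) + 3261381)/(((-3 + (1/152)*1439) - 961275)/(-566392 + 449309) - 3202660) = ((-1471504 - 589383) + 3261381)/(((-3 + 1439/152) - 961275)/(-117083) - 3202660) = (-2060887 + 3261381)/((983/152 - 961275)*(-1/117083) - 3202660) = 1200494/(-146112817/152*(-1/117083) - 3202660) = 1200494/(146112817/17796616 - 3202660) = 1200494/(-56996364085743/17796616) = 1200494*(-17796616/56996364085743) = -21364730728304/56996364085743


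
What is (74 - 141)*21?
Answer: -1407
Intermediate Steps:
(74 - 141)*21 = -67*21 = -1407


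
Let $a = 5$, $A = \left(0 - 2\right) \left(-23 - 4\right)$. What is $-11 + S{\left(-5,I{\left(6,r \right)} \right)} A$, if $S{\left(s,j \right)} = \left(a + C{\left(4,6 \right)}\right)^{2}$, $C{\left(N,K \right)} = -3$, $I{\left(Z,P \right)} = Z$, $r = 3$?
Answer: $205$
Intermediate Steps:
$A = 54$ ($A = \left(-2\right) \left(-27\right) = 54$)
$S{\left(s,j \right)} = 4$ ($S{\left(s,j \right)} = \left(5 - 3\right)^{2} = 2^{2} = 4$)
$-11 + S{\left(-5,I{\left(6,r \right)} \right)} A = -11 + 4 \cdot 54 = -11 + 216 = 205$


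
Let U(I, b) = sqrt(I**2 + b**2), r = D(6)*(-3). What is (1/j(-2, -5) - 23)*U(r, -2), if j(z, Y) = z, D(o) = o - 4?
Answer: -47*sqrt(10) ≈ -148.63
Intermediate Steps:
D(o) = -4 + o
r = -6 (r = (-4 + 6)*(-3) = 2*(-3) = -6)
(1/j(-2, -5) - 23)*U(r, -2) = (1/(-2) - 23)*sqrt((-6)**2 + (-2)**2) = (-1/2 - 23)*sqrt(36 + 4) = -47*sqrt(10)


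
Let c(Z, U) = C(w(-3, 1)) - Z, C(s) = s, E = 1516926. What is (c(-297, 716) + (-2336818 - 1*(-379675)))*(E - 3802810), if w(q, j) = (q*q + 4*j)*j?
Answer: 4473093245372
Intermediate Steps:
w(q, j) = j*(q² + 4*j) (w(q, j) = (q² + 4*j)*j = j*(q² + 4*j))
c(Z, U) = 13 - Z (c(Z, U) = 1*((-3)² + 4*1) - Z = 1*(9 + 4) - Z = 1*13 - Z = 13 - Z)
(c(-297, 716) + (-2336818 - 1*(-379675)))*(E - 3802810) = ((13 - 1*(-297)) + (-2336818 - 1*(-379675)))*(1516926 - 3802810) = ((13 + 297) + (-2336818 + 379675))*(-2285884) = (310 - 1957143)*(-2285884) = -1956833*(-2285884) = 4473093245372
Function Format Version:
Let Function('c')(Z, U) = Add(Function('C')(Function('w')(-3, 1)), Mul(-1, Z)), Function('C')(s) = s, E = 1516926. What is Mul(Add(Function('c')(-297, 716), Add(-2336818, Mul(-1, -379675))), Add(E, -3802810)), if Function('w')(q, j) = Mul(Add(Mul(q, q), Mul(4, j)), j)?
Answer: 4473093245372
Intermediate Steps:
Function('w')(q, j) = Mul(j, Add(Pow(q, 2), Mul(4, j))) (Function('w')(q, j) = Mul(Add(Pow(q, 2), Mul(4, j)), j) = Mul(j, Add(Pow(q, 2), Mul(4, j))))
Function('c')(Z, U) = Add(13, Mul(-1, Z)) (Function('c')(Z, U) = Add(Mul(1, Add(Pow(-3, 2), Mul(4, 1))), Mul(-1, Z)) = Add(Mul(1, Add(9, 4)), Mul(-1, Z)) = Add(Mul(1, 13), Mul(-1, Z)) = Add(13, Mul(-1, Z)))
Mul(Add(Function('c')(-297, 716), Add(-2336818, Mul(-1, -379675))), Add(E, -3802810)) = Mul(Add(Add(13, Mul(-1, -297)), Add(-2336818, Mul(-1, -379675))), Add(1516926, -3802810)) = Mul(Add(Add(13, 297), Add(-2336818, 379675)), -2285884) = Mul(Add(310, -1957143), -2285884) = Mul(-1956833, -2285884) = 4473093245372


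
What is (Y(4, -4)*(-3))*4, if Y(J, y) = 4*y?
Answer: 192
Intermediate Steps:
(Y(4, -4)*(-3))*4 = ((4*(-4))*(-3))*4 = -16*(-3)*4 = 48*4 = 192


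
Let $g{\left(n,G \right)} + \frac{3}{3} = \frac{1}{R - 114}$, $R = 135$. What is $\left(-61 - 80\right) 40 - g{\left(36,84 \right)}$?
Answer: $- \frac{118420}{21} \approx -5639.0$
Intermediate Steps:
$g{\left(n,G \right)} = - \frac{20}{21}$ ($g{\left(n,G \right)} = -1 + \frac{1}{135 - 114} = -1 + \frac{1}{21} = - \frac{20}{21}$)
$\left(-61 - 80\right) 40 - g{\left(36,84 \right)} = \left(-61 - 80\right) 40 - - \frac{20}{21} = \left(-141\right) 40 + \frac{20}{21} = -5640 + \frac{20}{21} = - \frac{118420}{21}$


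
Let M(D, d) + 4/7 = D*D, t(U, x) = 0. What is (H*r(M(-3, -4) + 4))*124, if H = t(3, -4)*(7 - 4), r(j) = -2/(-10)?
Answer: 0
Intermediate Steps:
M(D, d) = -4/7 + D**2 (M(D, d) = -4/7 + D*D = -4/7 + D**2)
r(j) = 1/5 (r(j) = -2*(-1/10) = 1/5)
H = 0 (H = 0*(7 - 4) = 0*3 = 0)
(H*r(M(-3, -4) + 4))*124 = (0*(1/5))*124 = 0*124 = 0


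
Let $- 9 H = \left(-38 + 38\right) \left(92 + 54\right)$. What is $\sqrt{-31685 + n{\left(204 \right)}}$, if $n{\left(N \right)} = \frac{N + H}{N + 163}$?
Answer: $\frac{i \sqrt{4267546097}}{367} \approx 178.0 i$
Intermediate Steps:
$H = 0$ ($H = - \frac{\left(-38 + 38\right) \left(92 + 54\right)}{9} = - \frac{0 \cdot 146}{9} = \left(- \frac{1}{9}\right) 0 = 0$)
$n{\left(N \right)} = \frac{N}{163 + N}$ ($n{\left(N \right)} = \frac{N + 0}{N + 163} = \frac{N}{163 + N}$)
$\sqrt{-31685 + n{\left(204 \right)}} = \sqrt{-31685 + \frac{204}{163 + 204}} = \sqrt{-31685 + \frac{204}{367}} = \sqrt{- \frac{11628191}{367}} = \frac{i \sqrt{4267546097}}{367}$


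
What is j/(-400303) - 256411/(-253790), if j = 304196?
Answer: 25440189693/101592898370 ≈ 0.25041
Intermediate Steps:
j/(-400303) - 256411/(-253790) = 304196/(-400303) - 256411/(-253790) = 304196*(-1/400303) - 256411*(-1/253790) = -304196/400303 + 256411/253790 = 25440189693/101592898370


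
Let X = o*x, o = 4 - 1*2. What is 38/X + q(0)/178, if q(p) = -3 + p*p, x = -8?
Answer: -1703/712 ≈ -2.3919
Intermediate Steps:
o = 2 (o = 4 - 2 = 2)
X = -16 (X = 2*(-8) = -16)
q(p) = -3 + p²
38/X + q(0)/178 = 38/(-16) + (-3 + 0²)/178 = 38*(-1/16) + (-3 + 0)*(1/178) = -19/8 - 3*1/178 = -19/8 - 3/178 = -1703/712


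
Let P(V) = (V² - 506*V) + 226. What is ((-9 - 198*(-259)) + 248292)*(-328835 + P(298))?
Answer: -117007992045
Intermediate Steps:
P(V) = 226 + V² - 506*V
((-9 - 198*(-259)) + 248292)*(-328835 + P(298)) = ((-9 - 198*(-259)) + 248292)*(-328835 + (226 + 298² - 506*298)) = ((-9 + 51282) + 248292)*(-328835 + (226 + 88804 - 150788)) = (51273 + 248292)*(-328835 - 61758) = 299565*(-390593) = -117007992045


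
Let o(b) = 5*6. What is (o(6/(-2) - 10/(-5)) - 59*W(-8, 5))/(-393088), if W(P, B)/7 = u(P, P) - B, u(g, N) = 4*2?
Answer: 1209/393088 ≈ 0.0030756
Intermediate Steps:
u(g, N) = 8
o(b) = 30
W(P, B) = 56 - 7*B (W(P, B) = 7*(8 - B) = 56 - 7*B)
(o(6/(-2) - 10/(-5)) - 59*W(-8, 5))/(-393088) = (30 - 59*(56 - 7*5))/(-393088) = (30 - 59*(56 - 35))*(-1/393088) = (30 - 59*21)*(-1/393088) = (30 - 1239)*(-1/393088) = -1209*(-1/393088) = 1209/393088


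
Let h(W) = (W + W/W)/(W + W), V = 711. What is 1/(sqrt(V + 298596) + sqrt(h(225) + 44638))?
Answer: 15/(sqrt(10043663) + 15*sqrt(299307)) ≈ 0.0013186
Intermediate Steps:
h(W) = (1 + W)/(2*W) (h(W) = (W + 1)/((2*W)) = (1 + W)*(1/(2*W)) = (1 + W)/(2*W))
1/(sqrt(V + 298596) + sqrt(h(225) + 44638)) = 1/(sqrt(711 + 298596) + sqrt((1/2)*(1 + 225)/225 + 44638)) = 1/(sqrt(299307) + sqrt((1/2)*(1/225)*226 + 44638)) = 1/(sqrt(299307) + sqrt(113/225 + 44638)) = 1/(sqrt(299307) + sqrt(10043663/225)) = 1/(sqrt(299307) + sqrt(10043663)/15)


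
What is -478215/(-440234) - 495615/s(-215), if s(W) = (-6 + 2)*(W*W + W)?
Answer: 712086657/188420152 ≈ 3.7792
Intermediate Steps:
s(W) = -4*W - 4*W² (s(W) = -4*(W² + W) = -4*(W + W²) = -4*W - 4*W²)
-478215/(-440234) - 495615/s(-215) = -478215/(-440234) - 495615*1/(860*(1 - 215)) = -478215*(-1/440234) - 495615/((-4*(-215)*(-214))) = 478215/440234 - 495615/(-184040) = 478215/440234 - 495615*(-1/184040) = 478215/440234 + 99123/36808 = 712086657/188420152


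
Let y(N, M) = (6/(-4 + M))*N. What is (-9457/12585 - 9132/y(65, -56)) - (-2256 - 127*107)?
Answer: 2822050724/163605 ≈ 17249.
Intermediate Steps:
y(N, M) = 6*N/(-4 + M) (y(N, M) = (6/(-4 + M))*N = 6*N/(-4 + M))
(-9457/12585 - 9132/y(65, -56)) - (-2256 - 127*107) = (-9457/12585 - 9132/(6*65/(-4 - 56))) - (-2256 - 127*107) = (-9457*1/12585 - 9132/(6*65/(-60))) - (-2256 - 13589) = (-9457/12585 - 9132/(6*65*(-1/60))) - 1*(-15845) = (-9457/12585 - 9132/(-13/2)) + 15845 = (-9457/12585 - 9132*(-2/13)) + 15845 = (-9457/12585 + 18264/13) + 15845 = 229729499/163605 + 15845 = 2822050724/163605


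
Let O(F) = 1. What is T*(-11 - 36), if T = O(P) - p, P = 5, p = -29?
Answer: -1410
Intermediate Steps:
T = 30 (T = 1 - 1*(-29) = 1 + 29 = 30)
T*(-11 - 36) = 30*(-11 - 36) = 30*(-47) = -1410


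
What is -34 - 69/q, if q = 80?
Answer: -2789/80 ≈ -34.862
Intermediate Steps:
-34 - 69/q = -34 - 69/80 = -2789/80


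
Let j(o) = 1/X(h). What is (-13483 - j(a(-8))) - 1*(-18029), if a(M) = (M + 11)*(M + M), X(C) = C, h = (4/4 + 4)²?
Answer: 113649/25 ≈ 4546.0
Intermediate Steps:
h = 25 (h = (4*(¼) + 4)² = (1 + 4)² = 5² = 25)
a(M) = 2*M*(11 + M) (a(M) = (11 + M)*(2*M) = 2*M*(11 + M))
j(o) = 1/25
(-13483 - j(a(-8))) - 1*(-18029) = (-13483 - 1*1/25) - 1*(-18029) = (-13483 - 1/25) + 18029 = -337076/25 + 18029 = 113649/25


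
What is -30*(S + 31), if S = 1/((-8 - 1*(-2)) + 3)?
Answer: -920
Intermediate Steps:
S = -⅓ (S = 1/((-8 + 2) + 3) = 1/(-6 + 3) = 1/(-3) = -⅓ ≈ -0.33333)
-30*(S + 31) = -30*(-⅓ + 31) = -30*92/3 = -920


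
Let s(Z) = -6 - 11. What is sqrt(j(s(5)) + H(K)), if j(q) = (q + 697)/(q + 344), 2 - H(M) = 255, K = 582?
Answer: I*sqrt(26830677)/327 ≈ 15.84*I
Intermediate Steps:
H(M) = -253 (H(M) = 2 - 1*255 = 2 - 255 = -253)
s(Z) = -17
j(q) = (697 + q)/(344 + q)
sqrt(j(s(5)) + H(K)) = sqrt((697 - 17)/(344 - 17) - 253) = sqrt(680/327 - 253) = sqrt(-82051/327) = I*sqrt(26830677)/327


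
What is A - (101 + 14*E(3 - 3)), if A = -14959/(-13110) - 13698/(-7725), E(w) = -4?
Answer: -284148313/6751650 ≈ -42.086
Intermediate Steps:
A = 19675937/6751650 (A = -14959*(-1/13110) - 13698*(-1/7725) = 14959/13110 + 4566/2575 = 19675937/6751650 ≈ 2.9142)
A - (101 + 14*E(3 - 3)) = 19675937/6751650 - (101 + 14*(-4)) = 19675937/6751650 - (101 - 56) = 19675937/6751650 - 1*45 = 19675937/6751650 - 45 = -284148313/6751650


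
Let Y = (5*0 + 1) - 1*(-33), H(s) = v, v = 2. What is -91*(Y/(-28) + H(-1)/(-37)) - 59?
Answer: 4175/74 ≈ 56.419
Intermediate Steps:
H(s) = 2
Y = 34 (Y = (0 + 1) + 33 = 1 + 33 = 34)
-91*(Y/(-28) + H(-1)/(-37)) - 59 = -91*(34/(-28) + 2/(-37)) - 59 = -91*(34*(-1/28) + 2*(-1/37)) - 59 = -91*(-17/14 - 2/37) - 59 = -91*(-657/518) - 59 = 8541/74 - 59 = 4175/74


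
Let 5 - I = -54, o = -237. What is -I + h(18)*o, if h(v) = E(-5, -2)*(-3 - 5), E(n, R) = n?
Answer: -9539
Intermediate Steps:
I = 59 (I = 5 - 1*(-54) = 5 + 54 = 59)
h(v) = 40 (h(v) = -5*(-3 - 5) = -5*(-8) = 40)
-I + h(18)*o = -1*59 + 40*(-237) = -59 - 9480 = -9539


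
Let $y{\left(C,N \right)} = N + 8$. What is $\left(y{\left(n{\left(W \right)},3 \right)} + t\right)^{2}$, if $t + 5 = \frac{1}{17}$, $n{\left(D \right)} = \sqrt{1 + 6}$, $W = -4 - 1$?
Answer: $\frac{10609}{289} \approx 36.709$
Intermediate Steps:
$W = -5$ ($W = -4 - 1 = -5$)
$n{\left(D \right)} = \sqrt{7}$
$y{\left(C,N \right)} = 8 + N$
$t = - \frac{84}{17}$ ($t = -5 + \frac{1}{17} = - \frac{84}{17} \approx -4.9412$)
$\left(y{\left(n{\left(W \right)},3 \right)} + t\right)^{2} = \left(\left(8 + 3\right) - \frac{84}{17}\right)^{2} = \left(11 - \frac{84}{17}\right)^{2} = \left(\frac{103}{17}\right)^{2} = \frac{10609}{289}$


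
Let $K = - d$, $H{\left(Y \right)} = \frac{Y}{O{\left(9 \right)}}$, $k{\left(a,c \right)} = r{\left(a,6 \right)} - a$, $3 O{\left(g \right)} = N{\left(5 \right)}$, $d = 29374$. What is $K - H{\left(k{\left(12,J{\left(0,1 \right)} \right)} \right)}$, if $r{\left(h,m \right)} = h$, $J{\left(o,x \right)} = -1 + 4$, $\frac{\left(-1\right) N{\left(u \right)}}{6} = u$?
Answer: $-29374$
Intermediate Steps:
$N{\left(u \right)} = - 6 u$
$J{\left(o,x \right)} = 3$
$O{\left(g \right)} = -10$ ($O{\left(g \right)} = \frac{\left(-6\right) 5}{3} = \frac{1}{3} \left(-30\right) = -10$)
$k{\left(a,c \right)} = 0$ ($k{\left(a,c \right)} = a - a = 0$)
$H{\left(Y \right)} = - \frac{Y}{10}$ ($H{\left(Y \right)} = \frac{Y}{-10} = Y \left(- \frac{1}{10}\right) = - \frac{Y}{10}$)
$K = -29374$ ($K = \left(-1\right) 29374 = -29374$)
$K - H{\left(k{\left(12,J{\left(0,1 \right)} \right)} \right)} = -29374 - \left(- \frac{1}{10}\right) 0 = -29374 - 0 = -29374 + 0 = -29374$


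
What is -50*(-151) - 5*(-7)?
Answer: 7585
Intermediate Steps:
-50*(-151) - 5*(-7) = 7550 + 35 = 7585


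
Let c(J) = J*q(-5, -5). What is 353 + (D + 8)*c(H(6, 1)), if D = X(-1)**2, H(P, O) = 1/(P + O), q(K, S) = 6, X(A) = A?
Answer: 2525/7 ≈ 360.71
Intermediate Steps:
H(P, O) = 1/(O + P)
D = 1 (D = (-1)**2 = 1)
c(J) = 6*J (c(J) = J*6 = 6*J)
353 + (D + 8)*c(H(6, 1)) = 353 + (1 + 8)*(6/(1 + 6)) = 353 + 9*(6/7) = 353 + 54/7 = 2525/7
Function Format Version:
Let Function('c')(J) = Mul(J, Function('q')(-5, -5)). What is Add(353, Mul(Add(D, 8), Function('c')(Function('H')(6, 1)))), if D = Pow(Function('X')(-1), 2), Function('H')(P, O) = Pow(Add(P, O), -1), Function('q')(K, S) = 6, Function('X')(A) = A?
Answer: Rational(2525, 7) ≈ 360.71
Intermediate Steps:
Function('H')(P, O) = Pow(Add(O, P), -1)
D = 1 (D = Pow(-1, 2) = 1)
Function('c')(J) = Mul(6, J) (Function('c')(J) = Mul(J, 6) = Mul(6, J))
Add(353, Mul(Add(D, 8), Function('c')(Function('H')(6, 1)))) = Add(353, Mul(Add(1, 8), Mul(6, Pow(Add(1, 6), -1)))) = Add(353, Mul(9, Mul(6, Pow(7, -1)))) = Add(353, Mul(9, Mul(6, Rational(1, 7)))) = Add(353, Mul(9, Rational(6, 7))) = Add(353, Rational(54, 7)) = Rational(2525, 7)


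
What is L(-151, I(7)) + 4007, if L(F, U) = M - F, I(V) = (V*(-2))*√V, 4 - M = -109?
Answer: 4271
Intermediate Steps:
M = 113 (M = 4 - 1*(-109) = 4 + 109 = 113)
I(V) = -2*V^(3/2) (I(V) = (-2*V)*√V = -2*V^(3/2))
L(F, U) = 113 - F
L(-151, I(7)) + 4007 = (113 - 1*(-151)) + 4007 = (113 + 151) + 4007 = 264 + 4007 = 4271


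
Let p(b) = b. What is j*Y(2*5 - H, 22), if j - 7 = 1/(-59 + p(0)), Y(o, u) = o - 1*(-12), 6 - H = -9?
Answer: 2884/59 ≈ 48.881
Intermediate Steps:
H = 15 (H = 6 - 1*(-9) = 6 + 9 = 15)
Y(o, u) = 12 + o (Y(o, u) = o + 12 = 12 + o)
j = 412/59 (j = 7 + 1/(-59 + 0) = 7 + 1/(-59) = 7 - 1/59 = 412/59 ≈ 6.9830)
j*Y(2*5 - H, 22) = 412*(12 + (2*5 - 1*15))/59 = 412*(12 + (10 - 15))/59 = 412*(12 - 5)/59 = (412/59)*7 = 2884/59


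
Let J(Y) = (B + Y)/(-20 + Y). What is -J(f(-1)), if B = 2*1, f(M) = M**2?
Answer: 3/19 ≈ 0.15789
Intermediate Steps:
B = 2
J(Y) = (2 + Y)/(-20 + Y)
-J(f(-1)) = -(2 + (-1)**2)/(-20 + (-1)**2) = -(2 + 1)/(-20 + 1) = -3/(-19) = -(-1)*3/19 = -1*(-3/19) = 3/19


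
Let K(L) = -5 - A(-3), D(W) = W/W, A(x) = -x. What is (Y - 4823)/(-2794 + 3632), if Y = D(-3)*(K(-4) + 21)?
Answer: -2405/419 ≈ -5.7399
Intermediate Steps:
D(W) = 1
K(L) = -8 (K(L) = -5 - (-1)*(-3) = -5 - 1*3 = -5 - 3 = -8)
Y = 13 (Y = 1*(-8 + 21) = 1*13 = 13)
(Y - 4823)/(-2794 + 3632) = (13 - 4823)/(-2794 + 3632) = -4810/838 = -4810*1/838 = -2405/419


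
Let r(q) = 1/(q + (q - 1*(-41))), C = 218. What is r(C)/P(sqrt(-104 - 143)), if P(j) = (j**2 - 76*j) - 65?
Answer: I/(1908*(-78*I + 19*sqrt(247))) ≈ -4.2919e-7 + 1.6431e-6*I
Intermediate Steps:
P(j) = -65 + j**2 - 76*j
r(q) = 1/(41 + 2*q) (r(q) = 1/(q + (q + 41)) = 1/(q + (41 + q)) = 1/(41 + 2*q))
r(C)/P(sqrt(-104 - 143)) = 1/((41 + 2*218)*(-65 + (sqrt(-104 - 143))**2 - 76*sqrt(-104 - 143))) = 1/((41 + 436)*(-65 + (sqrt(-247))**2 - 76*I*sqrt(247))) = 1/(477*(-65 + (I*sqrt(247))**2 - 76*I*sqrt(247))) = 1/(477*(-65 - 247 - 76*I*sqrt(247))) = 1/(477*(-312 - 76*I*sqrt(247)))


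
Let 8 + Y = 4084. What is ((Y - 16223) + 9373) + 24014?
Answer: 21240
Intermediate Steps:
Y = 4076 (Y = -8 + 4084 = 4076)
((Y - 16223) + 9373) + 24014 = ((4076 - 16223) + 9373) + 24014 = (-12147 + 9373) + 24014 = -2774 + 24014 = 21240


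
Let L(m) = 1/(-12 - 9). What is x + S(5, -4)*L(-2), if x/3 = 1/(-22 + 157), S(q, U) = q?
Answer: -68/315 ≈ -0.21587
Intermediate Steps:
x = 1/45 (x = 3/(-22 + 157) = 3/135 = 3*(1/135) = 1/45 ≈ 0.022222)
L(m) = -1/21 (L(m) = 1/(-21) = -1/21)
x + S(5, -4)*L(-2) = 1/45 + 5*(-1/21) = 1/45 - 5/21 = -68/315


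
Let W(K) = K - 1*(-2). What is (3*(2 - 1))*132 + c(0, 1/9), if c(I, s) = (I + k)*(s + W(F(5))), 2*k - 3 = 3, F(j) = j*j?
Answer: 1432/3 ≈ 477.33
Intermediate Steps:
F(j) = j**2
W(K) = 2 + K (W(K) = K + 2 = 2 + K)
k = 3 (k = 3/2 + (1/2)*3 = 3/2 + 3/2 = 3)
c(I, s) = (3 + I)*(27 + s) (c(I, s) = (I + 3)*(s + (2 + 5**2)) = (3 + I)*(s + (2 + 25)) = (3 + I)*(s + 27) = (3 + I)*(27 + s))
(3*(2 - 1))*132 + c(0, 1/9) = (3*(2 - 1))*132 + (81 + 3/9 + 27*0 + 0/9) = (3*1)*132 + (81 + 3*(1/9) + 0 + 0*(1/9)) = 3*132 + (81 + 1/3 + 0 + 0) = 396 + 244/3 = 1432/3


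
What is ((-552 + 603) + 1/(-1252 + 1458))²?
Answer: 110397049/42436 ≈ 2601.5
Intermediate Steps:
((-552 + 603) + 1/(-1252 + 1458))² = (51 + 1/206)² = (10507/206)² = 110397049/42436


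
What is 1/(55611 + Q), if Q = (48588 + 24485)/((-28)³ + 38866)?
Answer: 16914/940677527 ≈ 1.7981e-5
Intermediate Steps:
Q = 73073/16914 (Q = 73073/(-21952 + 38866) = 73073/16914 ≈ 4.3203)
1/(55611 + Q) = 1/(55611 + 73073/16914) = 1/(940677527/16914) = 16914/940677527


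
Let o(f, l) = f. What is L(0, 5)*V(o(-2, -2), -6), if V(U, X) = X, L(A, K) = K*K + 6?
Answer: -186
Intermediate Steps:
L(A, K) = 6 + K**2 (L(A, K) = K**2 + 6 = 6 + K**2)
L(0, 5)*V(o(-2, -2), -6) = (6 + 5**2)*(-6) = (6 + 25)*(-6) = 31*(-6) = -186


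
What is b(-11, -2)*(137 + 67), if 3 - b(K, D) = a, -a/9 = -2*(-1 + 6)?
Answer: -17748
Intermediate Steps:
a = 90 (a = -(-18)*(-1 + 6) = -(-18)*5 = -9*(-10) = 90)
b(K, D) = -87 (b(K, D) = 3 - 1*90 = 3 - 90 = -87)
b(-11, -2)*(137 + 67) = -87*(137 + 67) = -87*204 = -17748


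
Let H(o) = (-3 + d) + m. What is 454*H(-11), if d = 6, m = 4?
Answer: 3178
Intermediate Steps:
H(o) = 7 (H(o) = (-3 + 6) + 4 = 3 + 4 = 7)
454*H(-11) = 454*7 = 3178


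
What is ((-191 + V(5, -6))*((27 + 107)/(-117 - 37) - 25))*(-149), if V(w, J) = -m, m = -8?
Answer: -54315864/77 ≈ -7.0540e+5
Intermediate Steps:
V(w, J) = 8 (V(w, J) = -1*(-8) = 8)
((-191 + V(5, -6))*((27 + 107)/(-117 - 37) - 25))*(-149) = ((-191 + 8)*((27 + 107)/(-117 - 37) - 25))*(-149) = -183*(134/(-154) - 25)*(-149) = -183*(134*(-1/154) - 25)*(-149) = -183*(-67/77 - 25)*(-149) = -183*(-1992/77)*(-149) = (364536/77)*(-149) = -54315864/77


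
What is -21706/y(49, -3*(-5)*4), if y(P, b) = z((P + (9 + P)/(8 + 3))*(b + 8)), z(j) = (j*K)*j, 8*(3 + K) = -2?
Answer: 1313213/2678057226 ≈ 0.00049036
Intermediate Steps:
K = -13/4 (K = -3 + (⅛)*(-2) = -3 - ¼ = -13/4 ≈ -3.2500)
z(j) = -13*j²/4 (z(j) = (j*(-13/4))*j = (-13*j/4)*j = -13*j²/4)
y(P, b) = -13*(8 + b)²*(9/11 + 12*P/11)²/4 (y(P, b) = -13*(P + (9 + P)/(8 + 3))²*(b + 8)²/4 = -13*(8 + b)²*(P + (9 + P)/11)²/4 = -13*(8 + b)²*(P + (9 + P)*(1/11))²/4 = -13*(8 + b)²*(P + (9/11 + P/11))²/4 = -13*(8 + b)²*(9/11 + 12*P/11)²/4)
-21706/y(49, -3*(-5)*4) = -21706*(-484/(117*(24 + 3*(-3*(-5)*4) + 32*49 + 4*49*(-3*(-5)*4))²)) = -21706*(-484/(117*(24 + 3*(15*4) + 1568 + 4*49*(15*4))²)) = -21706*(-484/(117*(24 + 3*60 + 1568 + 4*49*60)²)) = -21706*(-484/(117*(24 + 180 + 1568 + 11760)²)) = -21706/((-117/484*13532²)) = -21706/((-117/484*183115024)) = -21706/(-5356114452/121) = -21706*(-121/5356114452) = 1313213/2678057226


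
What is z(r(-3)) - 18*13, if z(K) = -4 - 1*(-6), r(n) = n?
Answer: -232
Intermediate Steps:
z(K) = 2 (z(K) = -4 + 6 = 2)
z(r(-3)) - 18*13 = 2 - 18*13 = 2 - 234 = -232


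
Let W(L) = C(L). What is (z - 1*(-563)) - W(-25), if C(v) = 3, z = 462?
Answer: 1022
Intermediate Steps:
W(L) = 3
(z - 1*(-563)) - W(-25) = (462 - 1*(-563)) - 1*3 = (462 + 563) - 3 = 1025 - 3 = 1022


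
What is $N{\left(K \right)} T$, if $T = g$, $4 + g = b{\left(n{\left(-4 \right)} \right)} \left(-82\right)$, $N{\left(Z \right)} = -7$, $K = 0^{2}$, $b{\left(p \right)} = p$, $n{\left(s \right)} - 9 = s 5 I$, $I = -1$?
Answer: $16674$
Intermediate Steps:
$n{\left(s \right)} = 9 - 5 s$ ($n{\left(s \right)} = 9 + s 5 \left(-1\right) = 9 + 5 s \left(-1\right) = 9 - 5 s$)
$K = 0$
$g = -2382$ ($g = -4 + \left(9 - -20\right) \left(-82\right) = -4 + \left(9 + 20\right) \left(-82\right) = -4 + 29 \left(-82\right) = -4 - 2378 = -2382$)
$T = -2382$
$N{\left(K \right)} T = \left(-7\right) \left(-2382\right) = 16674$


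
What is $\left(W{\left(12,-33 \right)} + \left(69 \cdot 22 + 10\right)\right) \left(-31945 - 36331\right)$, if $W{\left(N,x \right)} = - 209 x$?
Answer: $-575225300$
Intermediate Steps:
$\left(W{\left(12,-33 \right)} + \left(69 \cdot 22 + 10\right)\right) \left(-31945 - 36331\right) = \left(\left(-209\right) \left(-33\right) + \left(69 \cdot 22 + 10\right)\right) \left(-31945 - 36331\right) = \left(6897 + \left(1518 + 10\right)\right) \left(-68276\right) = \left(6897 + 1528\right) \left(-68276\right) = 8425 \left(-68276\right) = -575225300$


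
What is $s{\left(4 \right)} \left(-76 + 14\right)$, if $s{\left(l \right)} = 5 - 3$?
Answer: $-124$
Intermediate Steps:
$s{\left(l \right)} = 2$ ($s{\left(l \right)} = 5 - 3 = 2$)
$s{\left(4 \right)} \left(-76 + 14\right) = 2 \left(-76 + 14\right) = 2 \left(-62\right) = -124$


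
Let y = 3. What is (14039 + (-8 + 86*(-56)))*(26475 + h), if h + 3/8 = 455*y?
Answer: 2052337155/8 ≈ 2.5654e+8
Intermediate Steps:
h = 10917/8 (h = -3/8 + 455*3 = -3/8 + 1365 = 10917/8 ≈ 1364.6)
(14039 + (-8 + 86*(-56)))*(26475 + h) = (14039 + (-8 + 86*(-56)))*(26475 + 10917/8) = (14039 + (-8 - 4816))*(222717/8) = (14039 - 4824)*(222717/8) = 9215*(222717/8) = 2052337155/8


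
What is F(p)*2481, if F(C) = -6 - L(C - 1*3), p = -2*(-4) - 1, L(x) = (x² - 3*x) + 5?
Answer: -37215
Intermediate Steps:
L(x) = 5 + x² - 3*x
p = 7 (p = 8 - 1 = 7)
F(C) = -20 - (-3 + C)² + 3*C (F(C) = -6 - (5 + (C - 1*3)² - 3*(C - 1*3)) = -6 - (5 + (C - 3)² - 3*(C - 3)) = -6 - (5 + (-3 + C)² - 3*(-3 + C)) = -6 - (5 + (-3 + C)² + (9 - 3*C)) = -6 - (14 + (-3 + C)² - 3*C) = -6 + (-14 - (-3 + C)² + 3*C) = -20 - (-3 + C)² + 3*C)
F(p)*2481 = (-29 - 1*7² + 9*7)*2481 = (-29 - 1*49 + 63)*2481 = (-29 - 49 + 63)*2481 = -15*2481 = -37215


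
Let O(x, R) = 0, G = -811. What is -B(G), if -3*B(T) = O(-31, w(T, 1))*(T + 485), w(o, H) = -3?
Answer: 0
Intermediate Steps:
B(T) = 0 (B(T) = -0*(T + 485) = -0*(485 + T) = -⅓*0 = 0)
-B(G) = -1*0 = 0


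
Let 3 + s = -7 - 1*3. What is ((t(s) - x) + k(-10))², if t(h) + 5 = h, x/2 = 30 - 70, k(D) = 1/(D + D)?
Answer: 1535121/400 ≈ 3837.8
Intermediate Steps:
k(D) = 1/(2*D)
x = -80 (x = 2*(30 - 70) = 2*(-40) = -80)
s = -13 (s = -3 + (-7 - 1*3) = -3 + (-7 - 3) = -3 - 10 = -13)
t(h) = -5 + h
((t(s) - x) + k(-10))² = (((-5 - 13) - 1*(-80)) + (½)/(-10))² = ((-18 + 80) + (½)*(-⅒))² = (62 - 1/20)² = (1239/20)² = 1535121/400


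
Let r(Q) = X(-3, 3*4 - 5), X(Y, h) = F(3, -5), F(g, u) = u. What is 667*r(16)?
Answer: -3335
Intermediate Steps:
X(Y, h) = -5
r(Q) = -5
667*r(16) = 667*(-5) = -3335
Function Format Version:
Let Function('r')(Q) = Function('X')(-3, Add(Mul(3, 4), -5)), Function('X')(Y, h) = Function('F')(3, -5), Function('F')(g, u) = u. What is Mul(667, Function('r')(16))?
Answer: -3335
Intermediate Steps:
Function('X')(Y, h) = -5
Function('r')(Q) = -5
Mul(667, Function('r')(16)) = Mul(667, -5) = -3335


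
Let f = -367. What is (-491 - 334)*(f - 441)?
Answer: 666600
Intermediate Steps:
(-491 - 334)*(f - 441) = (-491 - 334)*(-367 - 441) = -825*(-808) = 666600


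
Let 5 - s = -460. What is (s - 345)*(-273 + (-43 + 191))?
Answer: -15000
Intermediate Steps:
s = 465 (s = 5 - 1*(-460) = 5 + 460 = 465)
(s - 345)*(-273 + (-43 + 191)) = (465 - 345)*(-273 + (-43 + 191)) = 120*(-273 + 148) = 120*(-125) = -15000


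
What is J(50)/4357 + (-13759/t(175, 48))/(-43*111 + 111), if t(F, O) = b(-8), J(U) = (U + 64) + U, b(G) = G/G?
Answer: 60712531/20312334 ≈ 2.9889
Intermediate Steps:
b(G) = 1
J(U) = 64 + 2*U (J(U) = (64 + U) + U = 64 + 2*U)
t(F, O) = 1
J(50)/4357 + (-13759/t(175, 48))/(-43*111 + 111) = (64 + 2*50)/4357 + (-13759/1)/(-43*111 + 111) = (64 + 100)*(1/4357) + (-13759*1)/(-4773 + 111) = 164*(1/4357) - 13759/(-4662) = 164/4357 - 13759*(-1/4662) = 164/4357 + 13759/4662 = 60712531/20312334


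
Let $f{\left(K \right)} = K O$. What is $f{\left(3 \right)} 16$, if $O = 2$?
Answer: $96$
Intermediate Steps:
$f{\left(K \right)} = 2 K$ ($f{\left(K \right)} = K 2 = 2 K$)
$f{\left(3 \right)} 16 = 2 \cdot 3 \cdot 16 = 6 \cdot 16 = 96$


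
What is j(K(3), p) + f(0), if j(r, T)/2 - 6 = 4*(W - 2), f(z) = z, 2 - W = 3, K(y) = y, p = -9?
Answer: -12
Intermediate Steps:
W = -1 (W = 2 - 1*3 = 2 - 3 = -1)
j(r, T) = -12 (j(r, T) = 12 + 2*(4*(-1 - 2)) = 12 + 2*(4*(-3)) = 12 + 2*(-12) = 12 - 24 = -12)
j(K(3), p) + f(0) = -12 + 0 = -12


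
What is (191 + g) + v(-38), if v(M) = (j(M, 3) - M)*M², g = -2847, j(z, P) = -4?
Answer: 46440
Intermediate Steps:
v(M) = M²*(-4 - M) (v(M) = (-4 - M)*M² = M²*(-4 - M))
(191 + g) + v(-38) = (191 - 2847) + (-38)²*(-4 - 1*(-38)) = -2656 + 1444*(-4 + 38) = -2656 + 1444*34 = -2656 + 49096 = 46440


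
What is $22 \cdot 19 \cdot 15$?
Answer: $6270$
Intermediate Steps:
$22 \cdot 19 \cdot 15 = 418 \cdot 15 = 6270$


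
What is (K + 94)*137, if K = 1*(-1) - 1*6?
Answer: 11919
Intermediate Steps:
K = -7 (K = -1 - 6 = -7)
(K + 94)*137 = (-7 + 94)*137 = 87*137 = 11919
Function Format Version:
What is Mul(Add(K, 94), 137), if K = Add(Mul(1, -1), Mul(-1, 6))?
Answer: 11919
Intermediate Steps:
K = -7 (K = Add(-1, -6) = -7)
Mul(Add(K, 94), 137) = Mul(Add(-7, 94), 137) = Mul(87, 137) = 11919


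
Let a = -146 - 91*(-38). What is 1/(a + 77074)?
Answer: 1/80386 ≈ 1.2440e-5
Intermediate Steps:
a = 3312 (a = -146 + 3458 = 3312)
1/(a + 77074) = 1/(3312 + 77074) = 1/80386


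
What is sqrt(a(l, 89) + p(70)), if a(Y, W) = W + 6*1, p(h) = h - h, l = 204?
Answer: sqrt(95) ≈ 9.7468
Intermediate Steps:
p(h) = 0
a(Y, W) = 6 + W (a(Y, W) = W + 6 = 6 + W)
sqrt(a(l, 89) + p(70)) = sqrt((6 + 89) + 0) = sqrt(95 + 0) = sqrt(95)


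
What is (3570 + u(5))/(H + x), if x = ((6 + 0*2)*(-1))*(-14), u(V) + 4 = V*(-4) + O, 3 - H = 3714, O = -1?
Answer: -3545/3627 ≈ -0.97739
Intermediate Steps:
H = -3711 (H = 3 - 1*3714 = 3 - 3714 = -3711)
u(V) = -5 - 4*V (u(V) = -4 + (V*(-4) - 1) = -4 + (-4*V - 1) = -4 + (-1 - 4*V) = -5 - 4*V)
x = 84 (x = ((6 + 0)*(-1))*(-14) = (6*(-1))*(-14) = -6*(-14) = 84)
(3570 + u(5))/(H + x) = (3570 + (-5 - 4*5))/(-3711 + 84) = (3570 + (-5 - 20))/(-3627) = (3570 - 25)*(-1/3627) = 3545*(-1/3627) = -3545/3627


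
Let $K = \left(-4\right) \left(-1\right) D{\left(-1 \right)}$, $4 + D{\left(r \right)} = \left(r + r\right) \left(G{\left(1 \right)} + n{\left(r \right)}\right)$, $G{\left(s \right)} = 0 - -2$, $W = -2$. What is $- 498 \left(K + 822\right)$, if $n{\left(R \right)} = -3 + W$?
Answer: $-413340$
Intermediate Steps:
$G{\left(s \right)} = 2$ ($G{\left(s \right)} = 0 + 2 = 2$)
$n{\left(R \right)} = -5$ ($n{\left(R \right)} = -3 - 2 = -5$)
$D{\left(r \right)} = -4 - 6 r$ ($D{\left(r \right)} = -4 + \left(r + r\right) \left(2 - 5\right) = -4 + 2 r \left(-3\right) = -4 - 6 r$)
$K = 8$ ($K = \left(-4\right) \left(-1\right) \left(-4 - -6\right) = 4 \left(-4 + 6\right) = 4 \cdot 2 = 8$)
$- 498 \left(K + 822\right) = - 498 \left(8 + 822\right) = \left(-498\right) 830 = -413340$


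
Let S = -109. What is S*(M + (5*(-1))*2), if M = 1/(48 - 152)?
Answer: 113469/104 ≈ 1091.0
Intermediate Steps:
M = -1/104 (M = 1/(-104) = -1/104 ≈ -0.0096154)
S*(M + (5*(-1))*2) = -109*(-1/104 + (5*(-1))*2) = -109*(-1/104 - 5*2) = -109*(-1/104 - 10) = -109*(-1041/104) = 113469/104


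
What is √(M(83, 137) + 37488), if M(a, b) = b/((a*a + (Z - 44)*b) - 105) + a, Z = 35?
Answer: √1157698563658/5551 ≈ 193.83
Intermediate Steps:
M(a, b) = a + b/(-105 + a² - 9*b) (M(a, b) = b/((a*a + (35 - 44)*b) - 105) + a = b/((a² - 9*b) - 105) + a = b/(-105 + a² - 9*b) + a = a + b/(-105 + a² - 9*b))
√(M(83, 137) + 37488) = √((137 + 83³ - 105*83 - 9*83*137)/(-105 + 83² - 9*137) + 37488) = √((137 + 571787 - 8715 - 102339)/(-105 + 6889 - 1233) + 37488) = √(460870/5551 + 37488) = √(208556758/5551) = √1157698563658/5551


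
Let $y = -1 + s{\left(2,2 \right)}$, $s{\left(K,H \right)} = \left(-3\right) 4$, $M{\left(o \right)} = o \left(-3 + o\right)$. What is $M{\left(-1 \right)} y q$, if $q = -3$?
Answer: $156$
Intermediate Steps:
$s{\left(K,H \right)} = -12$
$y = -13$ ($y = -1 - 12 = -13$)
$M{\left(-1 \right)} y q = - (-3 - 1) \left(-13\right) \left(-3\right) = \left(-1\right) \left(-4\right) \left(-13\right) \left(-3\right) = 4 \left(-13\right) \left(-3\right) = \left(-52\right) \left(-3\right) = 156$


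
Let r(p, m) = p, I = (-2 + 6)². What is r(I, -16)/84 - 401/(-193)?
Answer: 9193/4053 ≈ 2.2682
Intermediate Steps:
I = 16 (I = 4² = 16)
r(I, -16)/84 - 401/(-193) = 16/84 - 401/(-193) = 16*(1/84) - 401*(-1/193) = 4/21 + 401/193 = 9193/4053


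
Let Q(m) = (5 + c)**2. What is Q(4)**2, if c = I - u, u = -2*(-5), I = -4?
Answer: 6561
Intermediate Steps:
u = 10
c = -14 (c = -4 - 1*10 = -4 - 10 = -14)
Q(m) = 81 (Q(m) = (5 - 14)**2 = (-9)**2 = 81)
Q(4)**2 = 81**2 = 6561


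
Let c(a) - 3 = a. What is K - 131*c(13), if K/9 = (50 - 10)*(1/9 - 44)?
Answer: -17896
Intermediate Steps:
c(a) = 3 + a
K = -15800 (K = 9*((50 - 10)*(1/9 - 44)) = 9*(40*(1/9 - 44)) = 9*(40*(-395/9)) = 9*(-15800/9) = -15800)
K - 131*c(13) = -15800 - 131*(3 + 13) = -15800 - 131*16 = -15800 - 2096 = -17896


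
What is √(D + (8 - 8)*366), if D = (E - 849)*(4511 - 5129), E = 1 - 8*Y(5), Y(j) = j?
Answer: 12*√3811 ≈ 740.80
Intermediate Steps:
E = -39 (E = 1 - 8*5 = 1 - 40 = -39)
D = 548784 (D = (-39 - 849)*(4511 - 5129) = -888*(-618) = 548784)
√(D + (8 - 8)*366) = √(548784 + (8 - 8)*366) = √(548784 + 0*366) = √(548784 + 0) = √548784 = 12*√3811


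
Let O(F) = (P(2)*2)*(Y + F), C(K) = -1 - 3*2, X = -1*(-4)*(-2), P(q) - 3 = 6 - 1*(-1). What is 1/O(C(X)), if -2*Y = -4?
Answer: -1/100 ≈ -0.010000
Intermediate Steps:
Y = 2 (Y = -½*(-4) = 2)
P(q) = 10 (P(q) = 3 + (6 - 1*(-1)) = 3 + (6 + 1) = 3 + 7 = 10)
X = -8 (X = 4*(-2) = -8)
C(K) = -7 (C(K) = -1 - 6 = -7)
O(F) = 40 + 20*F (O(F) = (10*2)*(2 + F) = 20*(2 + F) = 40 + 20*F)
1/O(C(X)) = 1/(40 + 20*(-7)) = 1/(40 - 140) = 1/(-100) = -1/100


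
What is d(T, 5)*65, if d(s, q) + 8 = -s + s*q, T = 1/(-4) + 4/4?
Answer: -325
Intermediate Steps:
T = 3/4 (T = 1*(-1/4) + 4*(1/4) = -1/4 + 1 = 3/4 ≈ 0.75000)
d(s, q) = -8 - s + q*s (d(s, q) = -8 + (-s + s*q) = -8 + (-s + q*s) = -8 - s + q*s)
d(T, 5)*65 = (-8 - 1*3/4 + 5*(3/4))*65 = (-8 - 3/4 + 15/4)*65 = -5*65 = -325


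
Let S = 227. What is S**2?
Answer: 51529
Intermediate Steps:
S**2 = 227**2 = 51529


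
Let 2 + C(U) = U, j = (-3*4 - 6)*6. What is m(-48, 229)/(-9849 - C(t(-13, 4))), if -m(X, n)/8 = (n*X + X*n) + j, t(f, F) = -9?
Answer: -88368/4919 ≈ -17.965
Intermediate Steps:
j = -108 (j = (-12 - 6)*6 = -18*6 = -108)
C(U) = -2 + U
m(X, n) = 864 - 16*X*n (m(X, n) = -8*((n*X + X*n) - 108) = -8*((X*n + X*n) - 108) = -8*(2*X*n - 108) = -8*(-108 + 2*X*n) = 864 - 16*X*n)
m(-48, 229)/(-9849 - C(t(-13, 4))) = (864 - 16*(-48)*229)/(-9849 - (-2 - 9)) = (864 + 175872)/(-9849 - 1*(-11)) = 176736/(-9849 + 11) = 176736/(-9838) = 176736*(-1/9838) = -88368/4919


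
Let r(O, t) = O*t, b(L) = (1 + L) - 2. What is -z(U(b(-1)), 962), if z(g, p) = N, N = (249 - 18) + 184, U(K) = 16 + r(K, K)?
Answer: -415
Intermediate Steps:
b(L) = -1 + L
U(K) = 16 + K**2 (U(K) = 16 + K*K = 16 + K**2)
N = 415 (N = 231 + 184 = 415)
z(g, p) = 415
-z(U(b(-1)), 962) = -1*415 = -415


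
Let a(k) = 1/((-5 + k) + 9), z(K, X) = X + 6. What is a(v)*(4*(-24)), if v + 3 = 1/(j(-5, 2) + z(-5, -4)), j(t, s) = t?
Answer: -144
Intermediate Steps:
z(K, X) = 6 + X
v = -10/3 (v = -3 + 1/(-5 + (6 - 4)) = -3 + 1/(-5 + 2) = -3 + 1/(-3) = -3 - 1/3 = -10/3 ≈ -3.3333)
a(k) = 1/(4 + k)
a(v)*(4*(-24)) = (4*(-24))/(4 - 10/3) = -96/(2/3) = (3/2)*(-96) = -144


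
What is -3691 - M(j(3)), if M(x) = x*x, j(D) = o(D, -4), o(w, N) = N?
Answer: -3707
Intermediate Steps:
j(D) = -4
M(x) = x**2
-3691 - M(j(3)) = -3691 - 1*(-4)**2 = -3691 - 1*16 = -3691 - 16 = -3707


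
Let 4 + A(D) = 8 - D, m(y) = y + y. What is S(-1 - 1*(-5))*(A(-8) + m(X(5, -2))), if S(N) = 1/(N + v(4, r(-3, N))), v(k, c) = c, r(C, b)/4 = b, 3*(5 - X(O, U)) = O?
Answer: 14/15 ≈ 0.93333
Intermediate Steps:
X(O, U) = 5 - O/3
r(C, b) = 4*b
m(y) = 2*y
A(D) = 4 - D (A(D) = -4 + (8 - D) = 4 - D)
S(N) = 1/(5*N) (S(N) = 1/(N + 4*N) = 1/(5*N))
S(-1 - 1*(-5))*(A(-8) + m(X(5, -2))) = (1/(5*(-1 - 1*(-5))))*((4 - 1*(-8)) + 2*(5 - 1/3*5)) = (1/(5*(-1 + 5)))*((4 + 8) + 2*(5 - 5/3)) = ((1/5)/4)*(12 + 2*(10/3)) = ((1/5)*(1/4))*(12 + 20/3) = (1/20)*(56/3) = 14/15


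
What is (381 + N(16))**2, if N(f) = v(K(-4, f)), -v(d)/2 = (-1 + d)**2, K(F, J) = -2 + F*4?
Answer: 116281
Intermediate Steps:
K(F, J) = -2 + 4*F
v(d) = -2*(-1 + d)**2
N(f) = -722 (N(f) = -2*(-1 + (-2 + 4*(-4)))**2 = -2*(-1 + (-2 - 16))**2 = -2*(-1 - 18)**2 = -2*(-19)**2 = -2*361 = -722)
(381 + N(16))**2 = (381 - 722)**2 = (-341)**2 = 116281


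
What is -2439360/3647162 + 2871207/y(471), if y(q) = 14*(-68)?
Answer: -5237039667627/1736049112 ≈ -3016.6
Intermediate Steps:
y(q) = -952
-2439360/3647162 + 2871207/y(471) = -2439360/3647162 + 2871207/(-952) = -2439360*1/3647162 + 2871207*(-1/952) = -1219680/1823581 - 2871207/952 = -5237039667627/1736049112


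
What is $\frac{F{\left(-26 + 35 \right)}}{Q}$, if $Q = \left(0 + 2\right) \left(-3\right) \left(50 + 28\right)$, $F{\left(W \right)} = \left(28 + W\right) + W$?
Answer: $- \frac{23}{234} \approx -0.098291$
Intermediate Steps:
$F{\left(W \right)} = 28 + 2 W$
$Q = -468$ ($Q = 2 \left(-3\right) 78 = \left(-6\right) 78 = -468$)
$\frac{F{\left(-26 + 35 \right)}}{Q} = \frac{28 + 2 \left(-26 + 35\right)}{-468} = \left(28 + 2 \cdot 9\right) \left(- \frac{1}{468}\right) = \left(28 + 18\right) \left(- \frac{1}{468}\right) = 46 \left(- \frac{1}{468}\right) = - \frac{23}{234}$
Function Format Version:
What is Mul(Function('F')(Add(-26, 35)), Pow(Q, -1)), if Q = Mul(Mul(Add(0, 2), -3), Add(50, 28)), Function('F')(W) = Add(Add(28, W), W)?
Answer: Rational(-23, 234) ≈ -0.098291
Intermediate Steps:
Function('F')(W) = Add(28, Mul(2, W))
Q = -468 (Q = Mul(Mul(2, -3), 78) = Mul(-6, 78) = -468)
Mul(Function('F')(Add(-26, 35)), Pow(Q, -1)) = Mul(Add(28, Mul(2, Add(-26, 35))), Pow(-468, -1)) = Mul(Add(28, Mul(2, 9)), Rational(-1, 468)) = Mul(Add(28, 18), Rational(-1, 468)) = Mul(46, Rational(-1, 468)) = Rational(-23, 234)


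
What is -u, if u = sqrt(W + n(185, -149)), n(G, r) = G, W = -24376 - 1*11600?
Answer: -I*sqrt(35791) ≈ -189.19*I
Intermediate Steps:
W = -35976 (W = -24376 - 11600 = -35976)
u = I*sqrt(35791) (u = sqrt(-35976 + 185) = sqrt(-35791) = I*sqrt(35791) ≈ 189.19*I)
-u = -I*sqrt(35791)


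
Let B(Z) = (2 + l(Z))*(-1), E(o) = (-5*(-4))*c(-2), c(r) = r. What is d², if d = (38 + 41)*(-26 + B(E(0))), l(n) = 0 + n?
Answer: 898704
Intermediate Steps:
E(o) = -40 (E(o) = -5*(-4)*(-2) = 20*(-2) = -40)
l(n) = n
B(Z) = -2 - Z (B(Z) = (2 + Z)*(-1) = -2 - Z)
d = 948 (d = (38 + 41)*(-26 + (-2 - 1*(-40))) = 79*(-26 + (-2 + 40)) = 79*(-26 + 38) = 79*12 = 948)
d² = 948² = 898704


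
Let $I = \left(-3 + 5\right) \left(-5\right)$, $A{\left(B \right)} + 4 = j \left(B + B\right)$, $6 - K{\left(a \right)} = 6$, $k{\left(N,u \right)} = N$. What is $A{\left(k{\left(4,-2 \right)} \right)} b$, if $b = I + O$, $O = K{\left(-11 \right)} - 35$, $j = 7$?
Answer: $-2340$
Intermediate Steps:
$K{\left(a \right)} = 0$ ($K{\left(a \right)} = 6 - 6 = 0$)
$A{\left(B \right)} = -4 + 14 B$ ($A{\left(B \right)} = -4 + 7 \left(B + B\right) = -4 + 7 \cdot 2 B = -4 + 14 B$)
$O = -35$ ($O = 0 - 35 = -35$)
$I = -10$ ($I = 2 \left(-5\right) = -10$)
$b = -45$ ($b = -10 - 35 = -45$)
$A{\left(k{\left(4,-2 \right)} \right)} b = \left(-4 + 14 \cdot 4\right) \left(-45\right) = \left(-4 + 56\right) \left(-45\right) = 52 \left(-45\right) = -2340$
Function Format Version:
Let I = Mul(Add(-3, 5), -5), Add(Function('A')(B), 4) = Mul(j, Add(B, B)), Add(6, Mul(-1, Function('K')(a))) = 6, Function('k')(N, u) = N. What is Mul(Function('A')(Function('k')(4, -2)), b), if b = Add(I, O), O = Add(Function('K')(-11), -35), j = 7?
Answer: -2340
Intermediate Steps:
Function('K')(a) = 0 (Function('K')(a) = Add(6, Mul(-1, 6)) = Add(6, -6) = 0)
Function('A')(B) = Add(-4, Mul(14, B)) (Function('A')(B) = Add(-4, Mul(7, Add(B, B))) = Add(-4, Mul(7, Mul(2, B))) = Add(-4, Mul(14, B)))
O = -35 (O = Add(0, -35) = -35)
I = -10 (I = Mul(2, -5) = -10)
b = -45 (b = Add(-10, -35) = -45)
Mul(Function('A')(Function('k')(4, -2)), b) = Mul(Add(-4, Mul(14, 4)), -45) = Mul(Add(-4, 56), -45) = Mul(52, -45) = -2340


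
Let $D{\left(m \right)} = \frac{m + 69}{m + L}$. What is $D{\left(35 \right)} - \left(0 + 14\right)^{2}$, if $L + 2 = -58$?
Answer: $- \frac{5004}{25} \approx -200.16$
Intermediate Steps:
$L = -60$ ($L = -2 - 58 = -60$)
$D{\left(m \right)} = \frac{69 + m}{-60 + m}$ ($D{\left(m \right)} = \frac{m + 69}{m - 60} = \frac{69 + m}{-60 + m}$)
$D{\left(35 \right)} - \left(0 + 14\right)^{2} = \frac{69 + 35}{-60 + 35} - \left(0 + 14\right)^{2} = \frac{1}{-25} \cdot 104 - 14^{2} = \left(- \frac{1}{25}\right) 104 - 196 = - \frac{104}{25} - 196 = - \frac{5004}{25}$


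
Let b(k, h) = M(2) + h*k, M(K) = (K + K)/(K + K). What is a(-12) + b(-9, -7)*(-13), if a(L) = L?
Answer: -844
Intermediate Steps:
M(K) = 1 (M(K) = (2*K)/((2*K)) = (2*K)*(1/(2*K)) = 1)
b(k, h) = 1 + h*k
a(-12) + b(-9, -7)*(-13) = -12 + (1 - 7*(-9))*(-13) = -12 + (1 + 63)*(-13) = -12 + 64*(-13) = -12 - 832 = -844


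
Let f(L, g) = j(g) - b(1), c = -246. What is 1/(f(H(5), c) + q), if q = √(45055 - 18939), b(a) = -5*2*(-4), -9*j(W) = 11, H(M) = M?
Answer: 3339/1977755 + 162*√6529/1977755 ≈ 0.0083069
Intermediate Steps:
j(W) = -11/9 (j(W) = -⅑*11 = -11/9)
b(a) = 40 (b(a) = -10*(-4) = 40)
q = 2*√6529 (q = √26116 = 2*√6529 ≈ 161.60)
f(L, g) = -371/9 (f(L, g) = -11/9 - 1*40 = -11/9 - 40 = -371/9)
1/(f(H(5), c) + q) = 1/(-371/9 + 2*√6529)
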